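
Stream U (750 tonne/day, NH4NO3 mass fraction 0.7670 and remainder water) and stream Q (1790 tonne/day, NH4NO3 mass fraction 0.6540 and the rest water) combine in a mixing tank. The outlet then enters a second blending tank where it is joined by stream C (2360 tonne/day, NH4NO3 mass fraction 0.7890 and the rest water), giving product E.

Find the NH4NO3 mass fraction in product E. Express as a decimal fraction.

Overall, product flow = 4900 tonne/day.
NH4NO3 in = 750×0.767 + 1790×0.654 + 2360×0.789 = 3608 tonne/day.
NH4NO3 fraction in E = 0.7363.

0.7363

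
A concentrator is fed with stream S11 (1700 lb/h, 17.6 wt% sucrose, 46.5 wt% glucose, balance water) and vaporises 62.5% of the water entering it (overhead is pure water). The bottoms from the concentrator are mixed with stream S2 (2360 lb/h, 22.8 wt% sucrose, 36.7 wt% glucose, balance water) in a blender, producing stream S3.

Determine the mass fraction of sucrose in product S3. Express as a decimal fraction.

Vapour removed = 0.625×0.359×1700 = 381.44 lb/h; concentrate = 1318.6 lb/h.
sucrose reaching the mixer = 299.2 (from concentrate) + 2360×0.228 = 837.28 lb/h.
Product flow = 1318.6 + 2360 = 3678.6 lb/h; sucrose fraction = 0.228.

0.228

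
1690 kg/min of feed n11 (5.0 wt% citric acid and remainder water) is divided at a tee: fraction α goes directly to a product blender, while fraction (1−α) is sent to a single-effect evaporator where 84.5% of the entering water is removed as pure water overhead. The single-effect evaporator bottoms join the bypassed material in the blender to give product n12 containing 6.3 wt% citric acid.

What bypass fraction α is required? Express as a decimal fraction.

0.743

All 1690×0.050 = 84.5 kg/min of citric acid reaches n12, so n12 = 84.5/0.063 = 1341.3 kg/min and vapour = 348.73 kg/min.
The evaporator receives (1−α)·1690 of feed at 0.950 water and removes 0.845 of that water:
0.845×0.950×(1−α)×1690 = 348.73
(1−α) = 348.73/1356.6 = 0.2571;  α = 0.7429.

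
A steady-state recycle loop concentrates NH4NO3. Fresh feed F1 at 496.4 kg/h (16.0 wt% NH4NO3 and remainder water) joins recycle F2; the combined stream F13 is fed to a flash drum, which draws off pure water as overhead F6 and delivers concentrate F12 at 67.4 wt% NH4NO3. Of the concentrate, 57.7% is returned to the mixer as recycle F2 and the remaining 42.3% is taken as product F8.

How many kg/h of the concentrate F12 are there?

278.6 kg/h

Overall NH4NO3 balance (none leaves overhead): NH4NO3 in fresh feed = NH4NO3 in product, i.e. 496.4×0.160 = (1−0.577)·F12·0.674.
F12 = 79.424/(0.674×0.423) = 278.58 kg/h.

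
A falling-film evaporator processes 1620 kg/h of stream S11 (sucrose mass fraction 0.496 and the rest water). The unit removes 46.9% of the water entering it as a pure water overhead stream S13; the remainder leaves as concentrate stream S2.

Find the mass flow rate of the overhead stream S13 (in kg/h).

382.9 kg/h

water entering = 1620×0.504 = 816.48 kg/h; overhead removed = 0.469×816.48 = 382.93 kg/h.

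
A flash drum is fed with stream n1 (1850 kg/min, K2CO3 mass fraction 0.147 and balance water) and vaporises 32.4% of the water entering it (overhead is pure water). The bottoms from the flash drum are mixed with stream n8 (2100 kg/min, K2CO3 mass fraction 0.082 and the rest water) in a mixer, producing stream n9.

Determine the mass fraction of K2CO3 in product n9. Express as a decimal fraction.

0.129

Vapour removed = 0.324×0.853×1850 = 511.29 kg/min; concentrate = 1338.7 kg/min.
K2CO3 reaching the mixer = 271.95 (from concentrate) + 2100×0.082 = 444.15 kg/min.
Product flow = 1338.7 + 2100 = 3438.7 kg/min; K2CO3 fraction = 0.129.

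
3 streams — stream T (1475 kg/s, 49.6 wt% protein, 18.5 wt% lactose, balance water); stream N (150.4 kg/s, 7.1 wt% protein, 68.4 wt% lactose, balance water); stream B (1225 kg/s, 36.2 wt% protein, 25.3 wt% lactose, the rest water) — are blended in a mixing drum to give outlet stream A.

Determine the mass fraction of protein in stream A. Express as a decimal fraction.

Total flow out = 1475 + 150.4 + 1225 = 2850.4 kg/s.
protein in = 1475×0.496 + 150.4×0.071 + 1225×0.362 = 1185.7 kg/s.
protein mass fraction in A = 1185.7/2850.4 = 0.416.

0.416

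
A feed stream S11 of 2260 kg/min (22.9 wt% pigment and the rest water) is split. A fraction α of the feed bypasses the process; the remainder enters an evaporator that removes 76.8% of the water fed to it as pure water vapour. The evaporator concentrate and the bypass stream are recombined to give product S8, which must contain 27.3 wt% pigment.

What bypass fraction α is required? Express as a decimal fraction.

All 2260×0.229 = 517.54 kg/min of pigment reaches S8, so S8 = 517.54/0.273 = 1895.8 kg/min and vapour = 364.25 kg/min.
The evaporator receives (1−α)·2260 of feed at 0.771 water and removes 0.768 of that water:
0.768×0.771×(1−α)×2260 = 364.25
(1−α) = 364.25/1338.2 = 0.2722;  α = 0.7278.

0.728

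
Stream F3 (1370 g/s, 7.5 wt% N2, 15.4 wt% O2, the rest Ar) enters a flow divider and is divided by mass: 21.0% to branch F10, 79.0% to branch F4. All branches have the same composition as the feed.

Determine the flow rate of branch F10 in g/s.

287.7 g/s

Branch F10 flow = 0.210×1370 = 287.7 g/s.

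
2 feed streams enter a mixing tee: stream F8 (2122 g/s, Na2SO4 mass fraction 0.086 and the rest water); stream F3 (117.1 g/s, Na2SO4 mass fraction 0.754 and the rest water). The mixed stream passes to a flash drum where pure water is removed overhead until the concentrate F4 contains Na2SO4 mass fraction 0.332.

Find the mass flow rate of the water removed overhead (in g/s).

Na2SO4 entering = 2122×0.086 + 117.1×0.754 = 270.79 g/s.
All Na2SO4 reports to F4, so F4 = 270.79/0.332 = 815.62 g/s.
Total feed = 2239.1 g/s; overhead = 2239.1 − 815.62 = 1423.5 g/s.

1423 g/s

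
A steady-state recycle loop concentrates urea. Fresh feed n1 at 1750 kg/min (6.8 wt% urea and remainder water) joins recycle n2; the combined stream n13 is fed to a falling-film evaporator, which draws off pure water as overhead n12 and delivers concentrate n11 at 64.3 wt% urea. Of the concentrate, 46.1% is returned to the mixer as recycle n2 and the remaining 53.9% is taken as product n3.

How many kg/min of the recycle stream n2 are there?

Overall urea balance (none leaves overhead): urea in fresh feed = urea in product, i.e. 1750×0.068 = (1−0.461)·n11·0.643.
n11 = 119/(0.643×0.539) = 343.36 kg/min.
Recycle n2 = 0.461×343.36 = 158.29 kg/min.

158.3 kg/min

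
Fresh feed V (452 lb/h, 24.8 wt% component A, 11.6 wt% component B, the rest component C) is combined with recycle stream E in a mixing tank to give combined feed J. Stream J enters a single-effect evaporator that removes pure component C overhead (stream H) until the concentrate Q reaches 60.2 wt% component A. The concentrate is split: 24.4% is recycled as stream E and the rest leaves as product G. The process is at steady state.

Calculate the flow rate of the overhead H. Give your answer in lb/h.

Overall component A balance (none leaves overhead): component A in fresh feed = component A in product, i.e. 452×0.248 = (1−0.244)·Q·0.602.
Q = 112.1/(0.602×0.756) = 246.3 lb/h.
Recycle E = 0.244×246.3 = 60.098 lb/h.
Combined feed J = 452 + 60.098 = 512.1 lb/h.
Overhead H = J − Q = 512.1 − 246.3 = 265.79 lb/h.

265.8 lb/h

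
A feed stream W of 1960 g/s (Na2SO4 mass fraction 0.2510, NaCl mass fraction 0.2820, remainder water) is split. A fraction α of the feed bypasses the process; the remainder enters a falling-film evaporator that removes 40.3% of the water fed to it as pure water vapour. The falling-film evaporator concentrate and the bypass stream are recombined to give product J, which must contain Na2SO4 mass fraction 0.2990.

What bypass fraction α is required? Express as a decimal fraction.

0.147

All 1960×0.251 = 491.96 g/s of Na2SO4 reaches J, so J = 491.96/0.299 = 1645.4 g/s and vapour = 314.65 g/s.
The evaporator receives (1−α)·1960 of feed at 0.467 water and removes 0.403 of that water:
0.403×0.467×(1−α)×1960 = 314.65
(1−α) = 314.65/368.87 = 0.8530;  α = 0.1470.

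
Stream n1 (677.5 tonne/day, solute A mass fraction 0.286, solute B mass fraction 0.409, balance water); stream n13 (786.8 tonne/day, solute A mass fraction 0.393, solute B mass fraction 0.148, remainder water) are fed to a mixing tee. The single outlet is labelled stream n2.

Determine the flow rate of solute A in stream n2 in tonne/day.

503 tonne/day

solute A out = solute A in = 677.5×0.286 + 786.8×0.393 = 502.98 tonne/day.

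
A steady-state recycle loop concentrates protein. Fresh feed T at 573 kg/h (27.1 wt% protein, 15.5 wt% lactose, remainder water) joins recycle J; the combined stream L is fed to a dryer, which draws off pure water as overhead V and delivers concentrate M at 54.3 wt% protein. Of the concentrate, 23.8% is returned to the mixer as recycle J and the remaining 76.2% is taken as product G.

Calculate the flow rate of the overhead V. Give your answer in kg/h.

287 kg/h

Overall protein balance (none leaves overhead): protein in fresh feed = protein in product, i.e. 573×0.271 = (1−0.238)·M·0.543.
M = 155.28/(0.543×0.762) = 375.29 kg/h.
Recycle J = 0.238×375.29 = 89.319 kg/h.
Combined feed L = 573 + 89.319 = 662.32 kg/h.
Overhead V = L − M = 662.32 − 375.29 = 287.03 kg/h.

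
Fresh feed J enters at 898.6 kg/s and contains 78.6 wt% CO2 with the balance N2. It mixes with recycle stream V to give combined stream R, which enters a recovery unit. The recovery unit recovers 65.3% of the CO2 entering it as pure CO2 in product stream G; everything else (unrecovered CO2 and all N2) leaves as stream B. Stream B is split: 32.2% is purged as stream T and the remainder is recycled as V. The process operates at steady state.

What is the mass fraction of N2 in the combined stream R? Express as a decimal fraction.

N2 enters only via J and leaves only via the purge: 898.6×0.214 = 0.322×(N2 in B), and the recovery unit passes all N2, so N2 in R = N2 in B = 597.21 kg/s.
CO2 in R: m_A = 898.6×0.786 + (1−0.322)·(1−0.653)·m_A, so m_A = 706.3/0.7647 = 923.59 kg/s.
R = 923.59 + 597.21 = 1520.8 kg/s.
N2 fraction in R = 597.21/1520.8 = 0.3927.

0.3927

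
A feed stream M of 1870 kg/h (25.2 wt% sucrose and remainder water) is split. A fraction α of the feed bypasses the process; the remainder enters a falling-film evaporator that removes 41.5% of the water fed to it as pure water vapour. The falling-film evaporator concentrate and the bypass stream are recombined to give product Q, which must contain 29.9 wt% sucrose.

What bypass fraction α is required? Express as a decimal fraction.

0.494

All 1870×0.252 = 471.24 kg/h of sucrose reaches Q, so Q = 471.24/0.299 = 1576.1 kg/h and vapour = 293.95 kg/h.
The evaporator receives (1−α)·1870 of feed at 0.748 water and removes 0.415 of that water:
0.415×0.748×(1−α)×1870 = 293.95
(1−α) = 293.95/580.49 = 0.5064;  α = 0.4936.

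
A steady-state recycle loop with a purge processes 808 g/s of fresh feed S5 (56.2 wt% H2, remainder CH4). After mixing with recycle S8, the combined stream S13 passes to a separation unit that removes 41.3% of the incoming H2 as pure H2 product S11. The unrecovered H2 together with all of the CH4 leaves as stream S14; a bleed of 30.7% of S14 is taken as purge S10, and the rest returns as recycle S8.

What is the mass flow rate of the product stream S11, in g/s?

316.1 g/s

H2 in S13: m_A = 808×0.562 + (1−0.307)·(1−0.413)·m_A, so m_A = 454.1/0.5932 = 765.49 g/s.
Product S11 = 0.413×765.49 = 316.15 g/s.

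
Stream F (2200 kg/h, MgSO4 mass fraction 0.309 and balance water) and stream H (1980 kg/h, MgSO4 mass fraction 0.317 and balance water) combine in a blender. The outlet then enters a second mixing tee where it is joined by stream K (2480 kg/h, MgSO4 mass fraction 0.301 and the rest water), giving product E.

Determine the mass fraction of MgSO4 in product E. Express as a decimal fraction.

0.308

Overall, product flow = 6660 kg/h.
MgSO4 in = 2200×0.309 + 1980×0.317 + 2480×0.301 = 2053.9 kg/h.
MgSO4 fraction in E = 0.308.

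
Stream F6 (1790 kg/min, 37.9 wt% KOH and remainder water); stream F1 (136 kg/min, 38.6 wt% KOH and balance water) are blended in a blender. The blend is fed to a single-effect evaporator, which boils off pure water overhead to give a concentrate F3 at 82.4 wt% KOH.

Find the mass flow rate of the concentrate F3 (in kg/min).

887 kg/min

KOH entering = 1790×0.379 + 136×0.386 = 730.91 kg/min.
All KOH reports to F3, so F3 = 730.91/0.824 = 887.02 kg/min.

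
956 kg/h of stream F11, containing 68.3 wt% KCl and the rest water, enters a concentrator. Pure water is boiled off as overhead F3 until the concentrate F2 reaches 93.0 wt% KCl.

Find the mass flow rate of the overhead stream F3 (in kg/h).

253.9 kg/h

KCl is conserved: 956×0.683 = 652.95 kg/h all reports to the concentrate.
Concentrate = 652.95/(target fraction) = 702.09 kg/h.
Overhead = 956 − 702.09 = 253.91 kg/h.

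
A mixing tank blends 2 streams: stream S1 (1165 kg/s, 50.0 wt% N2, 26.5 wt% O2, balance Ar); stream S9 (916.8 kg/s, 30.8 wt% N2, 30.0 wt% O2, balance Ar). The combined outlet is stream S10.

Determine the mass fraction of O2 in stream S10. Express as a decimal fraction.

0.280

Total flow out = 1165 + 916.8 = 2081.8 kg/s.
O2 in = 1165×0.265 + 916.8×0.300 = 583.76 kg/s.
O2 mass fraction in S10 = 583.76/2081.8 = 0.280.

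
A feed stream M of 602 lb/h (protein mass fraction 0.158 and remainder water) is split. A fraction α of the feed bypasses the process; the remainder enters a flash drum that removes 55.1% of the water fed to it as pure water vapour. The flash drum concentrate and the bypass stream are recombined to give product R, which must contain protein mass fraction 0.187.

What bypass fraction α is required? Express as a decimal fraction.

All 602×0.158 = 95.116 lb/h of protein reaches R, so R = 95.116/0.187 = 508.64 lb/h and vapour = 93.358 lb/h.
The evaporator receives (1−α)·602 of feed at 0.842 water and removes 0.551 of that water:
0.551×0.842×(1−α)×602 = 93.358
(1−α) = 93.358/279.29 = 0.3343;  α = 0.6657.

0.666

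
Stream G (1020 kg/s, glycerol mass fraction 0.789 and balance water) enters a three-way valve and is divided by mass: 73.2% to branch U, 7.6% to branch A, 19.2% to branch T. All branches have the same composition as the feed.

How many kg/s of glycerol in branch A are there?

61.16 kg/s

Branch A total = 0.076×1020 = 77.52 kg/s.
glycerol in A = 0.789×77.52 = 61.163 kg/s.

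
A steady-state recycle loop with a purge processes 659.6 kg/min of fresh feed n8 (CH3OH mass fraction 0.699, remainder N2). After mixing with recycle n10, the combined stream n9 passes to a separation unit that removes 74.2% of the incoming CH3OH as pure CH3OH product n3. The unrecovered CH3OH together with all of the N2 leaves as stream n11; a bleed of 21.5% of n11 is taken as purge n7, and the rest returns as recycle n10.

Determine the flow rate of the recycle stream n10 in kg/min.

N2 enters only via n8 and leaves only via the purge: 659.6×0.301 = 0.215×(N2 in n11), and the separation unit passes all N2, so N2 in n9 = N2 in n11 = 923.44 kg/min.
CH3OH in n9: m_A = 659.6×0.699 + (1−0.215)·(1−0.742)·m_A, so m_A = 461.06/0.7975 = 578.15 kg/min.
n11 = (1−0.742)×578.15 + 923.44 = 1072.6 kg/min.
Recycle n10 = (1−0.215)×1072.6 = 841.99 kg/min.

842 kg/min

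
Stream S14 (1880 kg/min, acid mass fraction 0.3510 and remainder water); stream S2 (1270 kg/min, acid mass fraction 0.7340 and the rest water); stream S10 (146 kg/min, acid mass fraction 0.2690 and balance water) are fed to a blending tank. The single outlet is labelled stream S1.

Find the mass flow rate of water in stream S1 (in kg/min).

water out = water in = 1880×0.649 + 1270×0.266 + 146×0.731 = 1664.7 kg/min.

1665 kg/min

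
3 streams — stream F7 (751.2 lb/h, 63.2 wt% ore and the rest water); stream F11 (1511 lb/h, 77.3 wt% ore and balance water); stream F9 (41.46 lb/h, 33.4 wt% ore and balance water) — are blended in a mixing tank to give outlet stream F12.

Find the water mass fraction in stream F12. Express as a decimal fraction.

0.2809

Total flow out = 751.2 + 1511 + 41.46 = 2303.7 lb/h.
water in = 751.2×0.368 + 1511×0.227 + 41.46×0.666 = 647.05 lb/h.
water mass fraction in F12 = 647.05/2303.7 = 0.2809.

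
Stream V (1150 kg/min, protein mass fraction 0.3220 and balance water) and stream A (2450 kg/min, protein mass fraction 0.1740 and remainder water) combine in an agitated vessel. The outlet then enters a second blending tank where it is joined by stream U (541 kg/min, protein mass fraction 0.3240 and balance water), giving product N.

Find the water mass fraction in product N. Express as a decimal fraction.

0.7653

Overall, product flow = 4141 kg/min.
water in = 1150×0.678 + 2450×0.826 + 541×0.676 = 3169.1 kg/min.
water fraction in N = 0.7653.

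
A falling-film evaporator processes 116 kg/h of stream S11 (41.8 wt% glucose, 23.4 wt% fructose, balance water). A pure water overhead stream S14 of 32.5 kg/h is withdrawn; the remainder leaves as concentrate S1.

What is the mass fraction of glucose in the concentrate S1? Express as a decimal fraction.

0.5807

glucose is not removed: 116×0.418 = 48.488 kg/h of glucose enters S1.
Concentrate = 116 − 32.5 = 83.5 kg/h.
Mass fraction = 48.488/83.5 = 0.5807.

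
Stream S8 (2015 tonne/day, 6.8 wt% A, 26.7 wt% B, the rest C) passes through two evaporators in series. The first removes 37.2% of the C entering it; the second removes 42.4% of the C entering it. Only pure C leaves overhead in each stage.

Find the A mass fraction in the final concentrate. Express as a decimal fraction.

C in feed = 2015×0.665 = 1340 tonne/day.
After stage 1: C left = (1−0.372)×1340 = 841.5; stream total = 1516.5 tonne/day.
After stage 2: C left = (1−0.424)×841.5 = 484.71; final concentrate = 1159.7 tonne/day.
A fraction = 137.02/1159.7 = 0.1181.

0.1181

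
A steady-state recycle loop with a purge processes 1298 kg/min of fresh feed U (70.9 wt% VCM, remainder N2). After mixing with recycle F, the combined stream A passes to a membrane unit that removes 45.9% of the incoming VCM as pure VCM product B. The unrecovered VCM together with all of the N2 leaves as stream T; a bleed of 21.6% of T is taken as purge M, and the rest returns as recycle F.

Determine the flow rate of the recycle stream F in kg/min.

2049 kg/min

N2 enters only via U and leaves only via the purge: 1298×0.291 = 0.216×(N2 in T), and the membrane unit passes all N2, so N2 in A = N2 in T = 1748.7 kg/min.
VCM in A: m_A = 1298×0.709 + (1−0.216)·(1−0.459)·m_A, so m_A = 920.28/0.5759 = 1598.1 kg/min.
T = (1−0.459)×1598.1 + 1748.7 = 2613.3 kg/min.
Recycle F = (1−0.216)×2613.3 = 2048.8 kg/min.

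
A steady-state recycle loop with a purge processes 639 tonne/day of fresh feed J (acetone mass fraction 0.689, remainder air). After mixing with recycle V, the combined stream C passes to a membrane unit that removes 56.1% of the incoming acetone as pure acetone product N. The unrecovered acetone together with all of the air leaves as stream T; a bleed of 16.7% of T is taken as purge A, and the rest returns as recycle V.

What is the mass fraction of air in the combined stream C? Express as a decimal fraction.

air enters only via J and leaves only via the purge: 639×0.311 = 0.167×(air in T), and the membrane unit passes all air, so air in C = air in T = 1190 tonne/day.
acetone in C: m_A = 639×0.689 + (1−0.167)·(1−0.561)·m_A, so m_A = 440.27/0.6343 = 694.09 tonne/day.
C = 694.09 + 1190 = 1884.1 tonne/day.
air fraction in C = 1190/1884.1 = 0.632.

0.632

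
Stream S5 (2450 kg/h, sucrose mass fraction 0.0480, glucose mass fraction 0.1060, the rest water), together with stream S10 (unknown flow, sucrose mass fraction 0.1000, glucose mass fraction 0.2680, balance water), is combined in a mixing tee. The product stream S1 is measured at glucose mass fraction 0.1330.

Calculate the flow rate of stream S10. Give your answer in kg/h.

490 kg/h

Let S10 be the unknown flow. Total out = 2450 + S10.
glucose balance: 259.7 + 0.268·S10 = 0.133·(2450 + S10)
(0.268 − 0.133)·S10 = 0.133×2450 − 259.7 = 66.15
S10 = 66.15 / 0.135 = 490 kg/h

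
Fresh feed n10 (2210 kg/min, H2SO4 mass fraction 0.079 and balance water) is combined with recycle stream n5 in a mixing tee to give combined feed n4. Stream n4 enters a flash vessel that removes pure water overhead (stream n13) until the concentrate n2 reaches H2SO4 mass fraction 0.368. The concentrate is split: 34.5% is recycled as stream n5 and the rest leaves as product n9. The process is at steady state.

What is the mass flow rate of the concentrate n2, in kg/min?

Overall H2SO4 balance (none leaves overhead): H2SO4 in fresh feed = H2SO4 in product, i.e. 2210×0.079 = (1−0.345)·n2·0.368.
n2 = 174.59/(0.368×0.655) = 724.32 kg/min.

724.3 kg/min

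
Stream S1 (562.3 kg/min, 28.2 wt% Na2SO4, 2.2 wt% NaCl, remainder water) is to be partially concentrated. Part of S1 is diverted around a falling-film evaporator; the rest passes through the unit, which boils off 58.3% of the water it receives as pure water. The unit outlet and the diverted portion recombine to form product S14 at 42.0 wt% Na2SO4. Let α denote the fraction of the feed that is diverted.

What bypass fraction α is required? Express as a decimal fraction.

0.190

All 562.3×0.282 = 158.57 kg/min of Na2SO4 reaches S14, so S14 = 158.57/0.420 = 377.54 kg/min and vapour = 184.76 kg/min.
The evaporator receives (1−α)·562.3 of feed at 0.696 water and removes 0.583 of that water:
0.583×0.696×(1−α)×562.3 = 184.76
(1−α) = 184.76/228.16 = 0.8098;  α = 0.1902.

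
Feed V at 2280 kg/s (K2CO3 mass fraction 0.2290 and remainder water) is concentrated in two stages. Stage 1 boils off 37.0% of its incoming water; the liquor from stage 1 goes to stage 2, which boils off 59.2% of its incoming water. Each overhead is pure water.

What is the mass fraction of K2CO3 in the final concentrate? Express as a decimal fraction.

water in feed = 2280×0.771 = 1757.9 kg/s.
After stage 1: water left = (1−0.370)×1757.9 = 1107.5; stream total = 1629.6 kg/s.
After stage 2: water left = (1−0.592)×1107.5 = 451.85; final concentrate = 973.97 kg/s.
K2CO3 fraction = 522.12/973.97 = 0.5361.

0.5361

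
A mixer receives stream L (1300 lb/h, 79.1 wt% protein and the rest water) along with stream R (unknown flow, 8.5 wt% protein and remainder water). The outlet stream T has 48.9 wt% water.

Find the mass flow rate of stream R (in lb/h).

Let R be the unknown flow. Total out = 1300 + R.
water balance: 271.7 + 0.915·R = 0.489·(1300 + R)
(0.915 − 0.489)·R = 0.489×1300 − 271.7 = 364
R = 364 / 0.426 = 854.46 lb/h

854.5 lb/h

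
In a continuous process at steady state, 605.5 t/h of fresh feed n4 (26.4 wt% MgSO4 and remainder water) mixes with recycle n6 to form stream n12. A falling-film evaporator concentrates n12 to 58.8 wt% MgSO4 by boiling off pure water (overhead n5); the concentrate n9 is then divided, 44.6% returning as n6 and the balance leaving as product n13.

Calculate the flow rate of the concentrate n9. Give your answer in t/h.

Overall MgSO4 balance (none leaves overhead): MgSO4 in fresh feed = MgSO4 in product, i.e. 605.5×0.264 = (1−0.446)·n9·0.588.
n9 = 159.85/(0.588×0.554) = 490.72 t/h.

490.7 t/h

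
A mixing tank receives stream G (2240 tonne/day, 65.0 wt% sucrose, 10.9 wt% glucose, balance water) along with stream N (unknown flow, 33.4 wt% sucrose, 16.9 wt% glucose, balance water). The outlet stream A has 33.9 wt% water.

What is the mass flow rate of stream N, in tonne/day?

1389 tonne/day

Let N be the unknown flow. Total out = 2240 + N.
water balance: 539.84 + 0.497·N = 0.339·(2240 + N)
(0.497 − 0.339)·N = 0.339×2240 − 539.84 = 219.52
N = 219.52 / 0.158 = 1389.4 tonne/day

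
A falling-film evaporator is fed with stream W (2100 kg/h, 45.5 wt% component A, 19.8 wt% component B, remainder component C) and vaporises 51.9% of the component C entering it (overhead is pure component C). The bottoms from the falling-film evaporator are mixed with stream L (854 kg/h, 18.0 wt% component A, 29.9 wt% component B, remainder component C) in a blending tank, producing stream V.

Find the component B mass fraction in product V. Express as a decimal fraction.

0.2606

Vapour removed = 0.519×0.347×2100 = 378.2 kg/h; concentrate = 1721.8 kg/h.
component B reaching the mixer = 415.8 (from concentrate) + 854×0.299 = 671.15 kg/h.
Product flow = 1721.8 + 854 = 2575.8 kg/h; component B fraction = 0.2606.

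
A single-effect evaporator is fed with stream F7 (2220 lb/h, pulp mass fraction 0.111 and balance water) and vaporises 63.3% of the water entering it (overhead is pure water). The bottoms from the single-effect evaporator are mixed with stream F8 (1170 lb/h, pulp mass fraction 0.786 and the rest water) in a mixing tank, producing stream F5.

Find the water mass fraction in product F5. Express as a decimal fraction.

Vapour removed = 0.633×0.889×2220 = 1249.3 lb/h; concentrate = 970.72 lb/h.
water reaching the mixer = 724.3 (from concentrate) + 1170×0.214 = 974.68 lb/h.
Product flow = 970.72 + 1170 = 2140.7 lb/h; water fraction = 0.455.

0.455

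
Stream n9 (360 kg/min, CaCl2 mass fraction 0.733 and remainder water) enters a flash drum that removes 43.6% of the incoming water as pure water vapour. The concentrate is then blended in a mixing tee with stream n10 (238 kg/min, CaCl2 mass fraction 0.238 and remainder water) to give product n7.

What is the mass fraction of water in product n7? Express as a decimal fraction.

0.424

Vapour removed = 0.436×0.267×360 = 41.908 kg/min; concentrate = 318.09 kg/min.
water reaching the mixer = 54.212 (from concentrate) + 238×0.762 = 235.57 kg/min.
Product flow = 318.09 + 238 = 556.09 kg/min; water fraction = 0.424.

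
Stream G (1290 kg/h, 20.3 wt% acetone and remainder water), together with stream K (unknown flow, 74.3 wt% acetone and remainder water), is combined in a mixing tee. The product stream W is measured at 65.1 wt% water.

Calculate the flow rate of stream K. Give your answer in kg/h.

478 kg/h

Let K be the unknown flow. Total out = 1290 + K.
water balance: 1028.1 + 0.257·K = 0.651·(1290 + K)
(0.257 − 0.651)·K = 0.651×1290 − 1028.1 = -188.34
K = -188.34 / -0.394 = 478.02 kg/h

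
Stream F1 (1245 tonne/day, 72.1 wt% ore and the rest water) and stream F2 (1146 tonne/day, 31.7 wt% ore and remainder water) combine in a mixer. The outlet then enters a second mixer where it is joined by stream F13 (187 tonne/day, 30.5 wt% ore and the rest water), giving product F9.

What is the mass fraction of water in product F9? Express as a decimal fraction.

Overall, product flow = 2578 tonne/day.
water in = 1245×0.279 + 1146×0.683 + 187×0.695 = 1260 tonne/day.
water fraction in F9 = 0.4888.

0.4888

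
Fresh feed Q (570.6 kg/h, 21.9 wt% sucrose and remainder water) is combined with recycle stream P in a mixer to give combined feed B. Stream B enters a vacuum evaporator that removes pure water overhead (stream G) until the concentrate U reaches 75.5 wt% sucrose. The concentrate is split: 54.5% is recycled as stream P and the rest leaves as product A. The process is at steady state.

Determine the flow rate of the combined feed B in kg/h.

768.9 kg/h

Overall sucrose balance (none leaves overhead): sucrose in fresh feed = sucrose in product, i.e. 570.6×0.219 = (1−0.545)·U·0.755.
U = 124.96/(0.755×0.455) = 363.76 kg/h.
Recycle P = 0.545×363.76 = 198.25 kg/h.
Combined feed B = 570.6 + 198.25 = 768.85 kg/h.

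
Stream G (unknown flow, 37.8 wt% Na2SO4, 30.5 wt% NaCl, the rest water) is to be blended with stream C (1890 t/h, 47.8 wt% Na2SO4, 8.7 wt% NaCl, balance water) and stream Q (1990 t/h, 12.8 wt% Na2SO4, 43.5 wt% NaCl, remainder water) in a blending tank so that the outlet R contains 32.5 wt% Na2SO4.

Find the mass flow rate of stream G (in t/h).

Let G be the unknown flow. Total out = 3880 + G.
Na2SO4 balance: 1158.1 + 0.378·G = 0.325·(3880 + G)
(0.378 − 0.325)·G = 0.325×3880 − 1158.1 = 102.86
G = 102.86 / 0.053 = 1940.8 t/h

1941 t/h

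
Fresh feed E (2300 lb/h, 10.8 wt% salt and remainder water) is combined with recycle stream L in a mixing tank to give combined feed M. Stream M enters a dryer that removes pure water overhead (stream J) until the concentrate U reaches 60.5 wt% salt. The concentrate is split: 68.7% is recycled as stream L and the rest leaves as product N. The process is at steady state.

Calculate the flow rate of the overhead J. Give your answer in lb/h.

Overall salt balance (none leaves overhead): salt in fresh feed = salt in product, i.e. 2300×0.108 = (1−0.687)·U·0.605.
U = 248.4/(0.605×0.313) = 1311.8 lb/h.
Recycle L = 0.687×1311.8 = 901.17 lb/h.
Combined feed M = 2300 + 901.17 = 3201.2 lb/h.
Overhead J = M − U = 3201.2 − 1311.8 = 1889.4 lb/h.

1889 lb/h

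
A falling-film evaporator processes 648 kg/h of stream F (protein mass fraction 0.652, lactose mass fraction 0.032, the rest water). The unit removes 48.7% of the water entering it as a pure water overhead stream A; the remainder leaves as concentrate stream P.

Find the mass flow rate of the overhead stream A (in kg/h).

99.72 kg/h

water entering = 648×0.316 = 204.77 kg/h; overhead removed = 0.487×204.77 = 99.722 kg/h.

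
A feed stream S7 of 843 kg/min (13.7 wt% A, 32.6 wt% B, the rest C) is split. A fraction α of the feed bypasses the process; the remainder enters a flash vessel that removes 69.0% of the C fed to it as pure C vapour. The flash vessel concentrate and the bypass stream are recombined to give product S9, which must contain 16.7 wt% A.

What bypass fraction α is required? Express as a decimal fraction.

All 843×0.137 = 115.49 kg/min of A reaches S9, so S9 = 115.49/0.167 = 691.56 kg/min and vapour = 151.44 kg/min.
The evaporator receives (1−α)·843 of feed at 0.537 C and removes 0.690 of that C:
0.690×0.537×(1−α)×843 = 151.44
(1−α) = 151.44/312.36 = 0.4848;  α = 0.5152.

0.515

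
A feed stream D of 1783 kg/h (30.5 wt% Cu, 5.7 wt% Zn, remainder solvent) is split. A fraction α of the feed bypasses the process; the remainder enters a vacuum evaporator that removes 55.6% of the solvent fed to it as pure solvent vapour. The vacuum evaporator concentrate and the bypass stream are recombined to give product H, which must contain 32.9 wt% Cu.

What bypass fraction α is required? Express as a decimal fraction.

All 1783×0.305 = 543.81 kg/h of Cu reaches H, so H = 543.81/0.329 = 1652.9 kg/h and vapour = 130.07 kg/h.
The evaporator receives (1−α)·1783 of feed at 0.638 solvent and removes 0.556 of that solvent:
0.556×0.638×(1−α)×1783 = 130.07
(1−α) = 130.07/632.48 = 0.2056;  α = 0.7944.

0.794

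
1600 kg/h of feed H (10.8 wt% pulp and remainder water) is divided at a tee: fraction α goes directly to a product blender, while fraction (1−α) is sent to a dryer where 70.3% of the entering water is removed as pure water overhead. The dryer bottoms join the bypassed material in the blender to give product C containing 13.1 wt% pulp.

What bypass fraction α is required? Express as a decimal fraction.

All 1600×0.108 = 172.8 kg/h of pulp reaches C, so C = 172.8/0.131 = 1319.1 kg/h and vapour = 280.92 kg/h.
The evaporator receives (1−α)·1600 of feed at 0.892 water and removes 0.703 of that water:
0.703×0.892×(1−α)×1600 = 280.92
(1−α) = 280.92/1003.3 = 0.2800;  α = 0.7200.

0.720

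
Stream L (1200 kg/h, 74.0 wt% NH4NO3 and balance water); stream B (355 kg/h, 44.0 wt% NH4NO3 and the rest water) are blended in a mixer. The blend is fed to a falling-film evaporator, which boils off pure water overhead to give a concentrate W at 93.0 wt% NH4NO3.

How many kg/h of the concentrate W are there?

NH4NO3 entering = 1200×0.740 + 355×0.440 = 1044.2 kg/h.
All NH4NO3 reports to W, so W = 1044.2/0.930 = 1122.8 kg/h.

1123 kg/h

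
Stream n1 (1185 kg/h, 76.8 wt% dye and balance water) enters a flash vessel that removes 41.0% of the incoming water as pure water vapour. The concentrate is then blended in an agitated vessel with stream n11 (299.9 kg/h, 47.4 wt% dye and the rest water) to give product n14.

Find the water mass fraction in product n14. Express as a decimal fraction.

Vapour removed = 0.410×0.232×1185 = 112.72 kg/h; concentrate = 1072.3 kg/h.
water reaching the mixer = 162.2 (from concentrate) + 299.9×0.526 = 319.95 kg/h.
Product flow = 1072.3 + 299.9 = 1372.2 kg/h; water fraction = 0.2332.

0.2332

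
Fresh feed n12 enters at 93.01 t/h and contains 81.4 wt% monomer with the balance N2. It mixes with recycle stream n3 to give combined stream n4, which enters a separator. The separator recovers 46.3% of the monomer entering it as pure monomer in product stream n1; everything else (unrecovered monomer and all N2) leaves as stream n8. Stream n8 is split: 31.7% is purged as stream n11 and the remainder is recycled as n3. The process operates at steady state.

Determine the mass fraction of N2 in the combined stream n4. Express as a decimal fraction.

0.313

N2 enters only via n12 and leaves only via the purge: 93.01×0.186 = 0.317×(N2 in n8), and the separator passes all N2, so N2 in n4 = N2 in n8 = 54.574 t/h.
monomer in n4: m_A = 93.01×0.814 + (1−0.317)·(1−0.463)·m_A, so m_A = 75.71/0.6332 = 119.56 t/h.
n4 = 119.56 + 54.574 = 174.14 t/h.
N2 fraction in n4 = 54.574/174.14 = 0.313.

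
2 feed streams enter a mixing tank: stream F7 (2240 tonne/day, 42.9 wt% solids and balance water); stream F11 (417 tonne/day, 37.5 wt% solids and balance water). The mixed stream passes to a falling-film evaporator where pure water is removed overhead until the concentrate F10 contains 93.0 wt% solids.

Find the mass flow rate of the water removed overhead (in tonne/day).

solids entering = 2240×0.429 + 417×0.375 = 1117.3 tonne/day.
All solids reports to F10, so F10 = 1117.3/0.930 = 1201.4 tonne/day.
Total feed = 2657 tonne/day; overhead = 2657 − 1201.4 = 1455.6 tonne/day.

1456 tonne/day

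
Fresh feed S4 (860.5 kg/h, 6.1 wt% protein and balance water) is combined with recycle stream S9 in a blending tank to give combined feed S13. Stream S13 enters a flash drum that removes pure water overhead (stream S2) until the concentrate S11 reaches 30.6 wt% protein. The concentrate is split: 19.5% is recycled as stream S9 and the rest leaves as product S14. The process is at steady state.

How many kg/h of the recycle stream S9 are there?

Overall protein balance (none leaves overhead): protein in fresh feed = protein in product, i.e. 860.5×0.061 = (1−0.195)·S11·0.306.
S11 = 52.49/(0.306×0.805) = 213.09 kg/h.
Recycle S9 = 0.195×213.09 = 41.553 kg/h.

41.55 kg/h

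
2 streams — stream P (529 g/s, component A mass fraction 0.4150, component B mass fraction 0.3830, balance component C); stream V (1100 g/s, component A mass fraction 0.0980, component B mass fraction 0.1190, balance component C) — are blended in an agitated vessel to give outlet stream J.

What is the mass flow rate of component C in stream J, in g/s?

968.2 g/s

component C out = component C in = 529×0.202 + 1100×0.783 = 968.16 g/s.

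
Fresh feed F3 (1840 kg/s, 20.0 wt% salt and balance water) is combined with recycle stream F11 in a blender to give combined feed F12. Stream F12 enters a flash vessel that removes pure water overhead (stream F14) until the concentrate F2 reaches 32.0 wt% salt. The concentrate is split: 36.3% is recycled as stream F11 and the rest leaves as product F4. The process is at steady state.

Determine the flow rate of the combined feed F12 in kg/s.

Overall salt balance (none leaves overhead): salt in fresh feed = salt in product, i.e. 1840×0.200 = (1−0.363)·F2·0.320.
F2 = 368/(0.320×0.637) = 1805.3 kg/s.
Recycle F11 = 0.363×1805.3 = 655.34 kg/s.
Combined feed F12 = 1840 + 655.34 = 2495.3 kg/s.

2495 kg/s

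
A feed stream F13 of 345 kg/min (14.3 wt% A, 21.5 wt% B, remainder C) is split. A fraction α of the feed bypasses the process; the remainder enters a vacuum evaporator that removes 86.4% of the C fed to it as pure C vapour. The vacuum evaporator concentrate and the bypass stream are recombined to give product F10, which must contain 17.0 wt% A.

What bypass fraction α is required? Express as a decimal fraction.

All 345×0.143 = 49.335 kg/min of A reaches F10, so F10 = 49.335/0.170 = 290.21 kg/min and vapour = 54.794 kg/min.
The evaporator receives (1−α)·345 of feed at 0.642 C and removes 0.864 of that C:
0.864×0.642×(1−α)×345 = 54.794
(1−α) = 54.794/191.37 = 0.2863;  α = 0.7137.

0.714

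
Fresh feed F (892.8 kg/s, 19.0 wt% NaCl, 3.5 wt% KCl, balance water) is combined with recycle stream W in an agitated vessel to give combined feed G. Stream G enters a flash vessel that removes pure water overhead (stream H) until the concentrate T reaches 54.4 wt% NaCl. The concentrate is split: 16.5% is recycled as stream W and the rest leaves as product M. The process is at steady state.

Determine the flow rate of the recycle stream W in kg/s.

61.62 kg/s

Overall NaCl balance (none leaves overhead): NaCl in fresh feed = NaCl in product, i.e. 892.8×0.190 = (1−0.165)·T·0.544.
T = 169.63/(0.544×0.835) = 373.44 kg/s.
Recycle W = 0.165×373.44 = 61.618 kg/s.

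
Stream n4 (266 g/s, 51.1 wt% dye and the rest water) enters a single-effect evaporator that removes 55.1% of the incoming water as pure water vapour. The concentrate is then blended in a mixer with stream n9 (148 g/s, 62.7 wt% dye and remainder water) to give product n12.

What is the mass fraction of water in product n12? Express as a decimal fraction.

Vapour removed = 0.551×0.489×266 = 71.671 g/s; concentrate = 194.33 g/s.
water reaching the mixer = 58.403 (from concentrate) + 148×0.373 = 113.61 g/s.
Product flow = 194.33 + 148 = 342.33 g/s; water fraction = 0.332.

0.332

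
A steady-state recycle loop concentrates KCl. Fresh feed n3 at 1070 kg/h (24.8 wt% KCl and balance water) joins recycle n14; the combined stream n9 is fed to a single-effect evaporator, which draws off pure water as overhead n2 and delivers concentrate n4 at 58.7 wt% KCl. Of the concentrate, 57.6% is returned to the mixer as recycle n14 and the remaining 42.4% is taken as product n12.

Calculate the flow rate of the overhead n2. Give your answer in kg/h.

617.9 kg/h

Overall KCl balance (none leaves overhead): KCl in fresh feed = KCl in product, i.e. 1070×0.248 = (1−0.576)·n4·0.587.
n4 = 265.36/(0.587×0.424) = 1066.2 kg/h.
Recycle n14 = 0.576×1066.2 = 614.12 kg/h.
Combined feed n9 = 1070 + 614.12 = 1684.1 kg/h.
Overhead n2 = n9 − n4 = 1684.1 − 1066.2 = 617.94 kg/h.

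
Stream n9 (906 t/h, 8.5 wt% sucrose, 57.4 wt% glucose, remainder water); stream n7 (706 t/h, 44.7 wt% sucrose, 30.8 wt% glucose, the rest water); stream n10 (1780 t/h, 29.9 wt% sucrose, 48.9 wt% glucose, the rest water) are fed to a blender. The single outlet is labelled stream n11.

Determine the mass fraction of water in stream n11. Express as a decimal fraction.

Total flow out = 906 + 706 + 1780 = 3392 t/h.
water in = 906×0.341 + 706×0.245 + 1780×0.212 = 859.28 t/h.
water mass fraction in n11 = 859.28/3392 = 0.253.

0.253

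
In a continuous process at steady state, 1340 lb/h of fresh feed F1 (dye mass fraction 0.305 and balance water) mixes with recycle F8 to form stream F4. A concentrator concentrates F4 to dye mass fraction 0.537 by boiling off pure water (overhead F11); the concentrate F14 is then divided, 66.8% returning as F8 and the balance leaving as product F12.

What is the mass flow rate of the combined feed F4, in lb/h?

Overall dye balance (none leaves overhead): dye in fresh feed = dye in product, i.e. 1340×0.305 = (1−0.668)·F14·0.537.
F14 = 408.7/(0.537×0.332) = 2292.4 lb/h.
Recycle F8 = 0.668×2292.4 = 1531.3 lb/h.
Combined feed F4 = 1340 + 1531.3 = 2871.3 lb/h.

2871 lb/h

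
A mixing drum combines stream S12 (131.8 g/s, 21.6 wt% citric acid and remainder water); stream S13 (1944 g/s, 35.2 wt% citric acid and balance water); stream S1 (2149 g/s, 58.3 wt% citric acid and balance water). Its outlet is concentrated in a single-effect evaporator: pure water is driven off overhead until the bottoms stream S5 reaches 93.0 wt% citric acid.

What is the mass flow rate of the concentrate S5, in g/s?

citric acid entering = 131.8×0.216 + 1944×0.352 + 2149×0.583 = 1965.6 g/s.
All citric acid reports to S5, so S5 = 1965.6/0.930 = 2113.6 g/s.

2114 g/s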